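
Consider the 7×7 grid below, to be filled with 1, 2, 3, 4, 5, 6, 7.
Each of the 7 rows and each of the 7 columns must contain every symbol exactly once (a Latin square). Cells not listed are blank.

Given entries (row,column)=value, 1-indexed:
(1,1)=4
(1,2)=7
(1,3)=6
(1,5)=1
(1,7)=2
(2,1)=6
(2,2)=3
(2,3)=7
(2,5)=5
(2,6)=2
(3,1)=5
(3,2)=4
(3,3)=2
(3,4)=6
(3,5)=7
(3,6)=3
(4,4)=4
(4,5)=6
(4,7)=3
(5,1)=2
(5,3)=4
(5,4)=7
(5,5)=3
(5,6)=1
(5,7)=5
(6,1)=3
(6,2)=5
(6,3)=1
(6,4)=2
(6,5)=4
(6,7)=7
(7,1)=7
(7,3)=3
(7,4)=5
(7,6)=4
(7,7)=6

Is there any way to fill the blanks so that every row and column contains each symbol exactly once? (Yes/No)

Yes

No row or column among the givens repeats a symbol, and propagating forced cells runs into no contradiction.
One valid completion exists (for instance, 4 7 6 3 1 5 2 / 6 3 7 1 5 2 4 / 5 4 2 6 7 3 1 / 1 2 5 4 6 7 3 / 2 6 4 7 3 1 5 / 3 5 1 2 4 6 7 / 7 1 3 5 2 4 6).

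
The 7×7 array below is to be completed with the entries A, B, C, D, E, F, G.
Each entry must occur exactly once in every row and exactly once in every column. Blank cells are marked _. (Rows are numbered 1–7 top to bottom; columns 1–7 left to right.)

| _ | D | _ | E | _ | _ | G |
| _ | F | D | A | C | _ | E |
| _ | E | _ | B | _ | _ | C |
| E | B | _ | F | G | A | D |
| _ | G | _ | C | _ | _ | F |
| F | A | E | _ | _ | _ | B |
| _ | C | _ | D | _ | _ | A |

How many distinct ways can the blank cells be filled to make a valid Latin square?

Row 1, column 1: eliminating its row and column leaves {A, B, C}.
Row 1, column 3: eliminating its row and column leaves {A, B, C, F}.
Row 1, column 5: eliminating its row and column leaves {A, B, F}.
Row 1, column 6: eliminating its row and column leaves {B, C, F}.
Row 2, column 1: eliminating its row and column leaves {B, G}.
Row 2, column 6: eliminating its row and column leaves {B, G}.
Row 3, column 1: eliminating its row and column leaves {A, D, G}.
Row 3, column 3: eliminating its row and column leaves {A, F, G}.
Row 3, column 5: eliminating its row and column leaves {A, D, F}.
Row 3, column 6: eliminating its row and column leaves {D, F, G}.
Row 4, column 3: eliminating its row and column leaves {C}.
Row 5, column 1: eliminating its row and column leaves {A, B, D}.
Row 5, column 3: eliminating its row and column leaves {A, B}.
Row 5, column 5: eliminating its row and column leaves {A, B, D, E}.
Row 5, column 6: eliminating its row and column leaves {B, D, E}.
Row 6, column 4: eliminating its row and column leaves {G}.
Row 6, column 5: eliminating its row and column leaves {D}.
Row 6, column 6: eliminating its row and column leaves {C, D, G}.
Row 7, column 1: eliminating its row and column leaves {B, G}.
Row 7, column 3: eliminating its row and column leaves {B, F, G}.
Row 7, column 5: eliminating its row and column leaves {B, E, F}.
Row 7, column 6: eliminating its row and column leaves {B, E, F, G}.
Enumerating the assignments across these blanks that avoid any row or column repeat gives 8 completions.

8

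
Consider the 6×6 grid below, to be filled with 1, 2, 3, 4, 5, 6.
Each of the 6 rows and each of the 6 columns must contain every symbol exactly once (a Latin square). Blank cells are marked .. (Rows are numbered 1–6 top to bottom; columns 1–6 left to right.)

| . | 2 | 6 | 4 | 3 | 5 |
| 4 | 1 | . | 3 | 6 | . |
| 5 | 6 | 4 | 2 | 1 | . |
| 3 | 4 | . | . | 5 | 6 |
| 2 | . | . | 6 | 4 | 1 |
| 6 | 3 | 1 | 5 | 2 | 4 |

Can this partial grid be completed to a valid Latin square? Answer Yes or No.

Yes

No row or column among the givens repeats a symbol, and propagating forced cells runs into no contradiction.
One valid completion exists (for instance, 1 2 6 4 3 5 / 4 1 5 3 6 2 / 5 6 4 2 1 3 / 3 4 2 1 5 6 / 2 5 3 6 4 1 / 6 3 1 5 2 4).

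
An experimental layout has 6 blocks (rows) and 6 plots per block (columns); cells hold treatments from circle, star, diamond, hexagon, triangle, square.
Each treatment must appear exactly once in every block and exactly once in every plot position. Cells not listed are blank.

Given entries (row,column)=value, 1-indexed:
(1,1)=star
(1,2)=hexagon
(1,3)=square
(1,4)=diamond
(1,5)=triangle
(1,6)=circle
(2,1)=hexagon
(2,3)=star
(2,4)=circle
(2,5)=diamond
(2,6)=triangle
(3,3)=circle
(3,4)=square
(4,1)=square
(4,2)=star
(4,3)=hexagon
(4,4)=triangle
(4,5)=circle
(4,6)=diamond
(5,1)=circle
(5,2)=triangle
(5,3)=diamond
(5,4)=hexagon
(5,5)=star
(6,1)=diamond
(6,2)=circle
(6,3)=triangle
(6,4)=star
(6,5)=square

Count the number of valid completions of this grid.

1

Block 2, plot 2: eliminating its block and plot leaves {square}.
Block 3, plot 1: eliminating its block and plot leaves {triangle}.
Block 3, plot 2: eliminating its block and plot leaves {diamond}.
Block 3, plot 5: eliminating its block and plot leaves {hexagon}.
Block 3, plot 6: eliminating its block and plot leaves {star, hexagon}.
Block 5, plot 6: eliminating its block and plot leaves {square}.
Block 6, plot 6: eliminating its block and plot leaves {hexagon}.
Only one assignment across all blanks avoids any block or plot repeat, giving 1 completion.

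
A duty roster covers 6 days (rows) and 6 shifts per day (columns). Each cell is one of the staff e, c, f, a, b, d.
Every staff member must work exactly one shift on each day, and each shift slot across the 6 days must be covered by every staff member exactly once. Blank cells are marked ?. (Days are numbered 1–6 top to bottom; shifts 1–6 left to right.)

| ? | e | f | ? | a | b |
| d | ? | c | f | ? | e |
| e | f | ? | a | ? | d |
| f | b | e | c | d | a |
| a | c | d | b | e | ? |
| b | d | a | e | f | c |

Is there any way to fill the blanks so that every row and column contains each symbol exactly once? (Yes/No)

No day or shift among the givens repeats a symbol, and propagating forced cells runs into no contradiction.
One valid completion exists (for instance, c e f d a b / d a c f b e / e f b a c d / f b e c d a / a c d b e f / b d a e f c).

Yes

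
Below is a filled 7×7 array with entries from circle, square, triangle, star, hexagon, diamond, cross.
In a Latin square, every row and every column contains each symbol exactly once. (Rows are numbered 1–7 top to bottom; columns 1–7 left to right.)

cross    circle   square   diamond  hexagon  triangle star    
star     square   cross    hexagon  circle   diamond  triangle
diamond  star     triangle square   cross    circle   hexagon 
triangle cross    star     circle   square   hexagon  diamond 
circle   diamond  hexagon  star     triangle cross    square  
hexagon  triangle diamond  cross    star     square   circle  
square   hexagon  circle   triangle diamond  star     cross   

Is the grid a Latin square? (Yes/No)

Each row is a permutation of the 7 symbols, and so is each column.

Yes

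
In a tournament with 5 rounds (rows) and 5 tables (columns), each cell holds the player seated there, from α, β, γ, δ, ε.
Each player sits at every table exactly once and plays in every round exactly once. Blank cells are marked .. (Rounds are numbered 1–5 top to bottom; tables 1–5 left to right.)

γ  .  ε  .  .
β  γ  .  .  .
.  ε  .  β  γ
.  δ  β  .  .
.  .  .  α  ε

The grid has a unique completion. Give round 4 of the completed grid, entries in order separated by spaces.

Round 4, table 5: round 4 has {β, δ} and table 5 has {γ, ε}, leaving only α.
Round 4, table 1: round 4 has {α, β, δ} and table 1 has {β, γ}, leaving only ε.
Round 4, table 4: round 4 has {α, β, δ, ε} and table 4 has {α, β}, leaving only γ.
So round 4 reads: ε δ β γ α.

ε δ β γ α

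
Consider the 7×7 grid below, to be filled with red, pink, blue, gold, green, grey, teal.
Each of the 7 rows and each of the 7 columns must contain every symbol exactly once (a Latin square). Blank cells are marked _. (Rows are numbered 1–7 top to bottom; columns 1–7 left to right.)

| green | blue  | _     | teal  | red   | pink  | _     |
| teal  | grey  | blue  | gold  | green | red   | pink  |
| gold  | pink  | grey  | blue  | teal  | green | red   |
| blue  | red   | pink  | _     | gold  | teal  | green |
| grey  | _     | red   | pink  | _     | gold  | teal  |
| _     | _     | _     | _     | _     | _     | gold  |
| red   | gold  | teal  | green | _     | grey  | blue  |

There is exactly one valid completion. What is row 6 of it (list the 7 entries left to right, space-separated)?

Row 6, column 1: row 6 has {gold} and column 1 has {red, blue, gold, green, grey, teal}, leaving only pink.
Row 6, column 3: row 6 has {pink, gold} and column 3 has {red, pink, blue, grey, teal}, leaving only green.
Row 6, column 2: row 6 has {pink, gold, green} and column 2 has {red, pink, blue, gold, grey}, leaving only teal.
Row 6, column 6: row 6 has {pink, gold, green, teal} and column 6 has {red, pink, gold, green, grey, teal}, leaving only blue.
Row 6, column 5: row 6 has {pink, blue, gold, green, teal} and column 5 has {red, gold, green, teal}, leaving only grey.
Row 6, column 4: row 6 has {pink, blue, gold, green, grey, teal} and column 4 has {pink, blue, gold, green, teal}, leaving only red.
So row 6 reads: pink teal green red grey blue gold.

pink teal green red grey blue gold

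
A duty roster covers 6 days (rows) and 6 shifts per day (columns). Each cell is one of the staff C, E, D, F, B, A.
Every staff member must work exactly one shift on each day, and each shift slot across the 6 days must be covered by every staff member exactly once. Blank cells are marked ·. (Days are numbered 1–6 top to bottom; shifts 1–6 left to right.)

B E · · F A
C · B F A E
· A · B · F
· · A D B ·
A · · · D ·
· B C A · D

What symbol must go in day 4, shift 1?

E

Day 1, shift 3: day 1 has {E, F, B, A} and shift 3 has {C, B, A}, leaving only D.
Day 1, shift 4: day 1 has {E, D, F, B, A} and shift 4 has {D, F, B, A}, leaving only C.
Day 2, shift 2: day 2 has {C, E, F, B, A} and shift 2 has {E, B, A}, leaving only D.
Day 3, shift 3: day 3 has {F, B, A} and shift 3 has {C, D, B, A}, leaving only E.
Day 3, shift 1: day 3 has {E, F, B, A} and shift 1 has {C, B, A}, leaving only D.
Day 3, shift 5: day 3 has {E, D, F, B, A} and shift 5 has {D, F, B, A}, leaving only C.
Day 4, shift 6: day 4 has {D, B, A} and shift 6 has {E, D, F, A}, leaving only C.
Day 4, shift 2: day 4 has {C, D, B, A} and shift 2 has {E, D, B, A}, leaving only F.
Day 4 already has {C, D, F, B, A} and shift 1 already has {C, D, B, A}, so day 4, shift 1 must be E.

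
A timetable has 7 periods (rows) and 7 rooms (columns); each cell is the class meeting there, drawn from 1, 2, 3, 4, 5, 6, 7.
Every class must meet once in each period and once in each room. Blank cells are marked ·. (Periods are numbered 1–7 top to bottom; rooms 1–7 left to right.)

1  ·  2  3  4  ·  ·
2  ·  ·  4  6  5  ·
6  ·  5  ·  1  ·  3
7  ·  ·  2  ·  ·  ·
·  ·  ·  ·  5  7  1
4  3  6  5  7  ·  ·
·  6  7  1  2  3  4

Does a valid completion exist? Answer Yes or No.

Yes

No period or room among the givens repeats a symbol, and propagating forced cells runs into no contradiction.
One valid completion exists (for instance, 1 7 2 3 4 6 5 / 2 1 3 4 6 5 7 / 6 4 5 7 1 2 3 / 7 5 1 2 3 4 6 / 3 2 4 6 5 7 1 / 4 3 6 5 7 1 2 / 5 6 7 1 2 3 4).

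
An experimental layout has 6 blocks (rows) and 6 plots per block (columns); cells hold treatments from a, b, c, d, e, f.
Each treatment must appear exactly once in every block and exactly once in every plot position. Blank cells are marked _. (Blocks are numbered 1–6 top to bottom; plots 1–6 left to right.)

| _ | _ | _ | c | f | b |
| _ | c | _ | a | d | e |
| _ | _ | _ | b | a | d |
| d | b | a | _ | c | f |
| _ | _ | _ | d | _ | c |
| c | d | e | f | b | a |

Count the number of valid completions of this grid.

3

Block 1, plot 1: eliminating its block and plot leaves {a, e}.
Block 1, plot 2: eliminating its block and plot leaves {a, e}.
Block 1, plot 3: eliminating its block and plot leaves {d}.
Block 2, plot 1: eliminating its block and plot leaves {b, f}.
Block 2, plot 3: eliminating its block and plot leaves {b, f}.
Block 3, plot 1: eliminating its block and plot leaves {e, f}.
Block 3, plot 2: eliminating its block and plot leaves {e, f}.
Block 3, plot 3: eliminating its block and plot leaves {c, f}.
Block 4, plot 4: eliminating its block and plot leaves {e}.
Block 5, plot 1: eliminating its block and plot leaves {a, b, e, f}.
Block 5, plot 2: eliminating its block and plot leaves {a, e, f}.
Block 5, plot 3: eliminating its block and plot leaves {b, f}.
Block 5, plot 5: eliminating its block and plot leaves {e}.
Enumerating the assignments across these blanks that avoid any block or plot repeat gives 3 completions.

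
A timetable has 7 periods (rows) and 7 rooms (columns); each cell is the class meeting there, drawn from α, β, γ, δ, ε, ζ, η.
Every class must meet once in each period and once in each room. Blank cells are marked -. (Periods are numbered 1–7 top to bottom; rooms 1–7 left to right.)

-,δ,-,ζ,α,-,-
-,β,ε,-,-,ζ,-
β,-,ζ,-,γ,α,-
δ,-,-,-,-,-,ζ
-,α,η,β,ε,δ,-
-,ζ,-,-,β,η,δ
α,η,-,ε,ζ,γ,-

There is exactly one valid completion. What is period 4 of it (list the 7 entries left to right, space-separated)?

Period 4, room 5: period 4 has {δ, ζ} and room 5 has {α, β, γ, ε, ζ}, leaving only η.
Period 2, room 5: period 2 has {β, ε, ζ} and room 5 has {α, β, γ, ε, ζ, η}, leaving only δ.
Period 3, room 2: period 3 has {α, β, γ, ζ} and room 2 has {α, β, δ, ζ, η}, leaving only ε.
Period 4, room 2: period 4 has {δ, ζ, η} and room 2 has {α, β, δ, ε, ζ, η}, leaving only γ.
Period 4, room 4: period 4 has {γ, δ, ζ, η} and room 4 has {β, ε, ζ}, leaving only α.
Period 4, room 3: period 4 has {α, γ, δ, ζ, η} and room 3 has {ε, ζ, η}, leaving only β.
Period 4, room 6: period 4 has {α, β, γ, δ, ζ, η} and room 6 has {α, γ, δ, ζ, η}, leaving only ε.
So period 4 reads: δ γ β α η ε ζ.

δ γ β α η ε ζ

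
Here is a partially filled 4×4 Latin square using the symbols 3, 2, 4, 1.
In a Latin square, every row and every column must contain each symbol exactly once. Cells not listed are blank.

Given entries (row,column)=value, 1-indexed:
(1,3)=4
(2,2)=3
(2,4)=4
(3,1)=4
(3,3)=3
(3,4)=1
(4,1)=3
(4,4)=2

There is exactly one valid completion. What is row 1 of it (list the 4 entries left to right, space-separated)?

2 1 4 3

Row 1, column 4: row 1 has {4} and column 4 has {2, 4, 1}, leaving only 3.
Row 3, column 2: row 3 has {3, 4, 1} and column 2 has {3}, leaving only 2.
Row 1, column 2: row 1 has {3, 4} and column 2 has {3, 2}, leaving only 1.
Row 1, column 1: row 1 has {3, 4, 1} and column 1 has {3, 4}, leaving only 2.
So row 1 reads: 2 1 4 3.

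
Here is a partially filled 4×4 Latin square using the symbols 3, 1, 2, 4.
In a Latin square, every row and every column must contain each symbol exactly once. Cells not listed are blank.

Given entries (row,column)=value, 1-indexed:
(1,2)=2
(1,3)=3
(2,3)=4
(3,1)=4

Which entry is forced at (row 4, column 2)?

4

Row 1, column 1: row 1 has {3, 2} and column 1 has {4}, leaving only 1.
Row 1, column 4: row 1 has {3, 1, 2} and column 4 has {}, leaving only 4.
Row 4, column 2 is narrowed to {3, 1, 4}.
If it were 3, then row 3, column 2 would be left with no valid symbol.
If it were 1, then row 3, column 2 would be left with no valid symbol.
So row 4, column 2 must be 4.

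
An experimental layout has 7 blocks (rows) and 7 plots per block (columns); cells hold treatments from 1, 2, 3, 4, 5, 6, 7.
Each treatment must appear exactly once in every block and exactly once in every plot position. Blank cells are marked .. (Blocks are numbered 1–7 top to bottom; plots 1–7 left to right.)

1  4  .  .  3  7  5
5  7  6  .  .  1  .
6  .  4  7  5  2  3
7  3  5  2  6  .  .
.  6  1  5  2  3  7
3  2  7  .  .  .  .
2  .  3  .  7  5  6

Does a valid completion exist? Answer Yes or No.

Block 1, plot 3: block 1 has {1, 3, 4, 5, 7} and plot 3 has {1, 3, 4, 5, 6, 7}, so it must be 2.
Block 1, plot 4: block 1 has {1, 2, 3, 4, 5, 7} and plot 4 has {2, 5, 7}, so it must be 6.
Block 2, plot 5: block 2 has {1, 5, 6, 7} and plot 5 has {2, 3, 5, 6, 7}, so it must be 4.
Block 2, plot 4: block 2 has {1, 4, 5, 6, 7} and plot 4 has {2, 5, 6, 7}, so it must be 3.
Block 2, plot 7: block 2 has {1, 3, 4, 5, 6, 7} and plot 7 has {3, 5, 6, 7}, so it must be 2.
Block 3, plot 2: block 3 has {2, 3, 4, 5, 6, 7} and plot 2 has {2, 3, 4, 6, 7}, so it must be 1.
Now block 7, plot 2: block 7 together with plot 2 already contain {1, 2, 3, 4, 5, 6, 7} — every symbol — so nothing can go there. The grid has no valid completion.

No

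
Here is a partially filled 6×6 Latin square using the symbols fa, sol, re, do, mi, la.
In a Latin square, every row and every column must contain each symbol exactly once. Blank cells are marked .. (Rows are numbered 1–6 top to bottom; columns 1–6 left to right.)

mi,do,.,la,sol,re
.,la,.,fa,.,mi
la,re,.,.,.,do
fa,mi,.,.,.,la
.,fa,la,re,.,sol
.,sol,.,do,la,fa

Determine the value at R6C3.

mi

Row 1, column 3: row 1 has {sol, re, do, mi, la} and column 3 has {la}, leaving only fa.
Row 4, column 4: row 4 has {fa, mi, la} and column 4 has {fa, re, do, la}, leaving only sol.
Row 3, column 4: row 3 has {re, do, la} and column 4 has {fa, sol, re, do, la}, leaving only mi.
Row 3, column 3: row 3 has {re, do, mi, la} and column 3 has {fa, la}, leaving only sol.
Row 3, column 5: row 3 has {sol, re, do, mi, la} and column 5 has {sol, la}, leaving only fa.
Row 5, column 1: row 5 has {fa, sol, re, la} and column 1 has {fa, mi, la}, leaving only do.
Row 5, column 5: row 5 has {fa, sol, re, do, la} and column 5 has {fa, sol, la}, leaving only mi.
Row 6, column 1: row 6 has {fa, sol, do, la} and column 1 has {fa, do, mi, la}, leaving only re.
Row 6 already has {fa, sol, re, do, la} and column 3 already has {fa, sol, la}, so row 6, column 3 must be mi.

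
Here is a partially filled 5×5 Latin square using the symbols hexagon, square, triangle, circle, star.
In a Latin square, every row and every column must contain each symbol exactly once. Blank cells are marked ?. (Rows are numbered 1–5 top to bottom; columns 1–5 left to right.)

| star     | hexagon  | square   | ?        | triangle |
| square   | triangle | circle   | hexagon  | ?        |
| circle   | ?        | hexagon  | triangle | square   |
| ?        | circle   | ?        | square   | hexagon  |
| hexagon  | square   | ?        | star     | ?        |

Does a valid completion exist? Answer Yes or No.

No row or column among the givens repeats a symbol, and propagating forced cells runs into no contradiction.
One valid completion exists (for instance, star hexagon square circle triangle / square triangle circle hexagon star / circle star hexagon triangle square / triangle circle star square hexagon / hexagon square triangle star circle).

Yes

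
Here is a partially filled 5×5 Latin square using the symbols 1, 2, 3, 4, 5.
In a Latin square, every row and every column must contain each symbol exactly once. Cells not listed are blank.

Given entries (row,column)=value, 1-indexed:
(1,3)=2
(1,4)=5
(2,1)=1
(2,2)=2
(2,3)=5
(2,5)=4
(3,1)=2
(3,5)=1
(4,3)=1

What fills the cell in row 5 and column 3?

Row 1, column 5: row 1 has {2, 5} and column 5 has {1, 4}, leaving only 3.
Row 1, column 1: row 1 has {2, 3, 5} and column 1 has {1, 2}, leaving only 4.
Row 1, column 2: row 1 has {2, 3, 4, 5} and column 2 has {2}, leaving only 1.
Row 2, column 4: row 2 has {1, 2, 4, 5} and column 4 has {5}, leaving only 3.
Row 3, column 4: row 3 has {1, 2} and column 4 has {3, 5}, leaving only 4.
Row 3, column 3: row 3 has {1, 2, 4} and column 3 has {1, 2, 5}, leaving only 3.
Row 5 already has {} and column 3 already has {1, 2, 3, 5}, so row 5, column 3 must be 4.

4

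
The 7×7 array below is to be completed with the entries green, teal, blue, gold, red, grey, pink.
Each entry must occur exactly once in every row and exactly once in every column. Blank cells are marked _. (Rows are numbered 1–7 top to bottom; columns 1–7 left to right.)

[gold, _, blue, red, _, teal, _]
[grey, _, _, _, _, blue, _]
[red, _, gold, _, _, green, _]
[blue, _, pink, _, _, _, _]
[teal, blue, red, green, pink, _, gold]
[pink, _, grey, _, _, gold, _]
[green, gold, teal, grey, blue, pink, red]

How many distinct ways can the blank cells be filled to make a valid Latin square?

Row 1, column 2: eliminating its row and column leaves {green, grey, pink}.
Row 1, column 5: eliminating its row and column leaves {green, grey}.
Row 1, column 7: eliminating its row and column leaves {green, grey, pink}.
Row 2, column 2: eliminating its row and column leaves {green, teal, red, pink}.
Row 2, column 3: eliminating its row and column leaves {green}.
Row 2, column 4: eliminating its row and column leaves {teal, gold, pink}.
Row 2, column 5: eliminating its row and column leaves {green, teal, gold, red}.
Row 2, column 7: eliminating its row and column leaves {green, teal, pink}.
Row 3, column 2: eliminating its row and column leaves {teal, grey, pink}.
Row 3, column 4: eliminating its row and column leaves {teal, blue, pink}.
Row 3, column 5: eliminating its row and column leaves {teal, grey}.
Row 3, column 7: eliminating its row and column leaves {teal, blue, grey, pink}.
Row 4, column 2: eliminating its row and column leaves {green, teal, red, grey}.
Row 4, column 4: eliminating its row and column leaves {teal, gold}.
Row 4, column 5: eliminating its row and column leaves {green, teal, gold, red, grey}.
Row 4, column 6: eliminating its row and column leaves {red, grey}.
Row 4, column 7: eliminating its row and column leaves {green, teal, grey}.
Row 5, column 6: eliminating its row and column leaves {grey}.
Row 6, column 2: eliminating its row and column leaves {green, teal, red}.
Row 6, column 4: eliminating its row and column leaves {teal, blue}.
Row 6, column 5: eliminating its row and column leaves {green, teal, red}.
Row 6, column 7: eliminating its row and column leaves {green, teal, blue}.
Enumerating the assignments across these blanks that avoid any row or column repeat gives 12 completions.

12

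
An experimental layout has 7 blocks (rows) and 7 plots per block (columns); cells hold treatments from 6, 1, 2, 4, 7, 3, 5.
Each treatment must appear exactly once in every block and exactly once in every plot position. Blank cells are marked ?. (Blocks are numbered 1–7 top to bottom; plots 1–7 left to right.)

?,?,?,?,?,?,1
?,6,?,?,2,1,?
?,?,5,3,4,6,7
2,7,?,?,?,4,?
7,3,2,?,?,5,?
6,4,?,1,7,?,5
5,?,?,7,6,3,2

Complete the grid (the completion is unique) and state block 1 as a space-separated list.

Block 3, plot 1: block 3 has {6, 4, 7, 3, 5} and plot 1 has {6, 2, 7, 5}, leaving only 1.
Block 3, plot 2: block 3 has {6, 1, 4, 7, 3, 5} and plot 2 has {6, 4, 7, 3}, leaving only 2.
Block 1, plot 2: block 1 has {1} and plot 2 has {6, 2, 4, 7, 3}, leaving only 5.
Block 1, plot 5: block 1 has {1, 5} and plot 5 has {6, 2, 4, 7}, leaving only 3.
Block 1, plot 1: block 1 has {1, 3, 5} and plot 1 has {6, 1, 2, 7, 5}, leaving only 4.
Block 2, plot 1: block 2 has {6, 1, 2} and plot 1 has {6, 1, 2, 4, 7, 5}, leaving only 3.
Block 2, plot 7: block 2 has {6, 1, 2, 3} and plot 7 has {1, 2, 7, 5}, leaving only 4.
Block 2, plot 3: block 2 has {6, 1, 2, 4, 3} and plot 3 has {2, 5}, leaving only 7.
Block 1, plot 3: block 1 has {1, 4, 3, 5} and plot 3 has {2, 7, 5}, leaving only 6.
Block 1, plot 4: block 1 has {6, 1, 4, 3, 5} and plot 4 has {1, 7, 3}, leaving only 2.
Block 1, plot 6: block 1 has {6, 1, 2, 4, 3, 5} and plot 6 has {6, 1, 4, 3, 5}, leaving only 7.
So block 1 reads: 4 5 6 2 3 7 1.

4 5 6 2 3 7 1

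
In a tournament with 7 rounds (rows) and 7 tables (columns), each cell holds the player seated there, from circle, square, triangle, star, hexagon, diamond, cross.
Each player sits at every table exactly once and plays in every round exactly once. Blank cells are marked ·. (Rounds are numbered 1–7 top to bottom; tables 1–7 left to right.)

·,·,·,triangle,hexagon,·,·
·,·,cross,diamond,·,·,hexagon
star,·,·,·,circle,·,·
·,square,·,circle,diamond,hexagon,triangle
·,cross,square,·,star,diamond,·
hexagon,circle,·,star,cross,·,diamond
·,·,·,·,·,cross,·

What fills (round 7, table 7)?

star

Round 4, table 1: round 4 has {circle, square, triangle, hexagon, diamond} and table 1 has {star, hexagon}, leaving only cross.
Round 4, table 3: round 4 has {circle, square, triangle, hexagon, diamond, cross} and table 3 has {square, cross}, leaving only star.
Round 5, table 4: round 5 has {square, star, diamond, cross} and table 4 has {circle, triangle, star, diamond}, leaving only hexagon.
Round 5, table 7: round 5 has {square, star, hexagon, diamond, cross} and table 7 has {triangle, hexagon, diamond}, leaving only circle.
Round 5, table 1: round 5 has {circle, square, star, hexagon, diamond, cross} and table 1 has {star, hexagon, cross}, leaving only triangle.
Round 6, table 3: round 6 has {circle, star, hexagon, diamond, cross} and table 3 has {square, star, cross}, leaving only triangle.
Round 6, table 6: round 6 has {circle, triangle, star, hexagon, diamond, cross} and table 6 has {hexagon, diamond, cross}, leaving only square.
Round 3, table 6: round 3 has {circle, star} and table 6 has {square, hexagon, diamond, cross}, leaving only triangle.
Round 7, table 4: round 7 has {cross} and table 4 has {circle, triangle, star, hexagon, diamond}, leaving only square.
Round 7 already has {square, cross} and table 7 already has {circle, triangle, hexagon, diamond}, so round 7, table 7 must be star.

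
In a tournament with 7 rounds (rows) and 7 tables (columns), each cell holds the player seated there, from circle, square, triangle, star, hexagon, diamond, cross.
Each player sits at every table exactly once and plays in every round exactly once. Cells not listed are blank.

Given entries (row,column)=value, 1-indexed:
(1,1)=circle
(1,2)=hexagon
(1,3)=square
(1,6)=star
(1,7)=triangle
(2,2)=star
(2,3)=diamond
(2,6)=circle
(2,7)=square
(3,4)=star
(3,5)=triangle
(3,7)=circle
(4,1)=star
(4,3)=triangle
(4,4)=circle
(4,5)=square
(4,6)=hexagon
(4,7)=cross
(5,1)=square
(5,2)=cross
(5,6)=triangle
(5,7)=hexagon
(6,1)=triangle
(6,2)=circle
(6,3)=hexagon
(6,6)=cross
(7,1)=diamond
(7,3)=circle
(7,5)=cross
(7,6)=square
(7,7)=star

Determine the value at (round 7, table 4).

hexagon

Round 1, table 5: round 1 has {circle, square, triangle, star, hexagon} and table 5 has {square, triangle, cross}, leaving only diamond.
Round 1, table 4: round 1 has {circle, square, triangle, star, hexagon, diamond} and table 4 has {circle, star}, leaving only cross.
Round 2, table 5: round 2 has {circle, square, star, diamond} and table 5 has {square, triangle, diamond, cross}, leaving only hexagon.
Round 2, table 1: round 2 has {circle, square, star, hexagon, diamond} and table 1 has {circle, square, triangle, star, diamond}, leaving only cross.
Round 2, table 4: round 2 has {circle, square, star, hexagon, diamond, cross} and table 4 has {circle, star, cross}, leaving only triangle.
Round 7 already has {circle, square, star, diamond, cross} and table 4 already has {circle, triangle, star, cross}, so round 7, table 4 must be hexagon.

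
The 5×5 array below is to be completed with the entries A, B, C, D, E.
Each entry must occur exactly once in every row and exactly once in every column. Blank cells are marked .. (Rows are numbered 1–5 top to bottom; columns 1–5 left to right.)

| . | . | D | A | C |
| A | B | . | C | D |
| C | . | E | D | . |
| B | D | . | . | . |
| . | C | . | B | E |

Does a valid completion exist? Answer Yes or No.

No

Row 2, column 3: row 2 together with column 3 already contain {A, B, C, D, E} — every symbol — so nothing can go there. The grid has no valid completion.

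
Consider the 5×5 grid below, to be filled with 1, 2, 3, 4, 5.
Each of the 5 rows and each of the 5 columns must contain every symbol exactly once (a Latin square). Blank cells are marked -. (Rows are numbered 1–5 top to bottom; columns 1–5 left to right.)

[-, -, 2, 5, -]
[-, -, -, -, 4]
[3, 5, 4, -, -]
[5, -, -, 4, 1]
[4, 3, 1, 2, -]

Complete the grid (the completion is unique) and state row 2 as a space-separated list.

2 1 5 3 4

Row 1, column 1: row 1 has {2, 5} and column 1 has {3, 4, 5}, leaving only 1.
Row 2, column 1: row 2 has {4} and column 1 has {1, 3, 4, 5}, leaving only 2.
Row 2, column 2: row 2 has {2, 4} and column 2 has {3, 5}, leaving only 1.
Row 2, column 4: row 2 has {1, 2, 4} and column 4 has {2, 4, 5}, leaving only 3.
Row 2, column 3: row 2 has {1, 2, 3, 4} and column 3 has {1, 2, 4}, leaving only 5.
So row 2 reads: 2 1 5 3 4.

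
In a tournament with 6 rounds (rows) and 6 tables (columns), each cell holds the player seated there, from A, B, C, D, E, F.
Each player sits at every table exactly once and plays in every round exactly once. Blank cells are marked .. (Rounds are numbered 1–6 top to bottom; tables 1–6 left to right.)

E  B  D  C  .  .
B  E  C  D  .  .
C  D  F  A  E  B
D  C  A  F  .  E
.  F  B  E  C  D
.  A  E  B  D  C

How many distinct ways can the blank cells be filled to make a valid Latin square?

2

Round 1, table 5: eliminating its round and table leaves {A, F}.
Round 1, table 6: eliminating its round and table leaves {A, F}.
Round 2, table 5: eliminating its round and table leaves {A, F}.
Round 2, table 6: eliminating its round and table leaves {A, F}.
Round 4, table 5: eliminating its round and table leaves {B}.
Round 5, table 1: eliminating its round and table leaves {A}.
Round 6, table 1: eliminating its round and table leaves {F}.
Enumerating the assignments across these blanks that avoid any round or table repeat gives 2 completions.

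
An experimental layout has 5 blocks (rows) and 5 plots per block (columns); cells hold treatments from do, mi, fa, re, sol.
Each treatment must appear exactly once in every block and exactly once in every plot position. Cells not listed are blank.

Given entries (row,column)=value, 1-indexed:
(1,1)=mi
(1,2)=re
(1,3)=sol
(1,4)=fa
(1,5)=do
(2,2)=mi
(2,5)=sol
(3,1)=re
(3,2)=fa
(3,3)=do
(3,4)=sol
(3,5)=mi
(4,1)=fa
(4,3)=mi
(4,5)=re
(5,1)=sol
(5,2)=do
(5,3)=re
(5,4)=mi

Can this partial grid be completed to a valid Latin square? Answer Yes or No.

Yes

No block or plot among the givens repeats a symbol, and propagating forced cells runs into no contradiction.
One valid completion exists (for instance, mi re sol fa do / do mi fa re sol / re fa do sol mi / fa sol mi do re / sol do re mi fa).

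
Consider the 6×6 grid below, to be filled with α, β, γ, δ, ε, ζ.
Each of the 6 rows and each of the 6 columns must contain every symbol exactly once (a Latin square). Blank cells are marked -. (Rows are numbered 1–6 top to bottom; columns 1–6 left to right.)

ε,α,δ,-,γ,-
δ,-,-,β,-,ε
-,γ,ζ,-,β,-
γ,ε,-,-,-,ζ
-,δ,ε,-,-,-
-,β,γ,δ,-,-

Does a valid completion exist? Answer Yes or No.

Row 1, column 4: row 1 has {α, γ, δ, ε} and column 4 has {β, δ}, so it must be ζ.
Row 1, column 6: row 1 has {α, γ, δ, ε, ζ} and column 6 has {ε, ζ}, so it must be β.
Row 2, column 2: row 2 has {β, δ, ε} and column 2 has {α, β, γ, δ, ε}, so it must be ζ.
Row 2, column 3: row 2 has {β, δ, ε, ζ} and column 3 has {γ, δ, ε, ζ}, so it must be α.
Now row 2, column 5: row 2 together with column 5 already contain {α, β, γ, δ, ε, ζ} — every symbol — so nothing can go there. The grid has no valid completion.

No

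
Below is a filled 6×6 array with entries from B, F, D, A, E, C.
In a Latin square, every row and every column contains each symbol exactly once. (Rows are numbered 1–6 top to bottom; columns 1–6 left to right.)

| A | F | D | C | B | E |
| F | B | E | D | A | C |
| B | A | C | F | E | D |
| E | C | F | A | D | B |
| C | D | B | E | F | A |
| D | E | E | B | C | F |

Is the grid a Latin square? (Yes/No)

Column 3 contains E twice (at rows 2 and 6), so it is not a permutation.

No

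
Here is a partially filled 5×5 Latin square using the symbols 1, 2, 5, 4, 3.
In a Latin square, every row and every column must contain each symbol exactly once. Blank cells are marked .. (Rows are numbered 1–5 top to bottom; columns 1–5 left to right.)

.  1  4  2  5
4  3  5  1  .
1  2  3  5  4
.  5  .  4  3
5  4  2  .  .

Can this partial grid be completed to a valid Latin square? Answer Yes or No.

Yes

No row or column among the givens repeats a symbol, and propagating forced cells runs into no contradiction.
One valid completion exists (for instance, 3 1 4 2 5 / 4 3 5 1 2 / 1 2 3 5 4 / 2 5 1 4 3 / 5 4 2 3 1).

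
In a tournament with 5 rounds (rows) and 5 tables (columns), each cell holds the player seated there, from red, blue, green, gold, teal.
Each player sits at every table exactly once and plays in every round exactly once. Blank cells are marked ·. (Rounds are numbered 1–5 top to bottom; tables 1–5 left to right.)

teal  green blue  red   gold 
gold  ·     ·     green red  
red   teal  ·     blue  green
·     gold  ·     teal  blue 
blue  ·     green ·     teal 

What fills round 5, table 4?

Round 5 already has {blue, green, teal} and table 4 already has {red, blue, green, teal}, so round 5, table 4 must be gold.

gold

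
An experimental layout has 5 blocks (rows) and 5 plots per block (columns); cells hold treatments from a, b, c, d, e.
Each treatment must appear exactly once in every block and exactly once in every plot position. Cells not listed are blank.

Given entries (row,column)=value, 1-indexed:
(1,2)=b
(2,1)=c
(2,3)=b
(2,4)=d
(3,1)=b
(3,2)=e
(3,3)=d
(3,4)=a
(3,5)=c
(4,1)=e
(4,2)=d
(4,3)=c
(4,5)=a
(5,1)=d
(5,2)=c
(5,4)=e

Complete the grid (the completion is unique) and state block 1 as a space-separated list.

Block 1, plot 1: block 1 has {b} and plot 1 has {b, c, d, e}, leaving only a.
Block 1, plot 3: block 1 has {a, b} and plot 3 has {b, c, d}, leaving only e.
Block 1, plot 4: block 1 has {a, b, e} and plot 4 has {a, d, e}, leaving only c.
Block 1, plot 5: block 1 has {a, b, c, e} and plot 5 has {a, c}, leaving only d.
So block 1 reads: a b e c d.

a b e c d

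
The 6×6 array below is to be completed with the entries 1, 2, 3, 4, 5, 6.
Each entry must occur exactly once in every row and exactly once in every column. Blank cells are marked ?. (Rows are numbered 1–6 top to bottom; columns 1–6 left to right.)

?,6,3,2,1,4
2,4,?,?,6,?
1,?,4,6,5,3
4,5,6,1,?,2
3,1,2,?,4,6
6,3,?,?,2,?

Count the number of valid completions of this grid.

Row 1, column 1: eliminating its row and column leaves {5}.
Row 2, column 3: eliminating its row and column leaves {1, 5}.
Row 2, column 4: eliminating its row and column leaves {3, 5}.
Row 2, column 6: eliminating its row and column leaves {1, 5}.
Row 3, column 2: eliminating its row and column leaves {2}.
Row 4, column 5: eliminating its row and column leaves {3}.
Row 5, column 4: eliminating its row and column leaves {5}.
Row 6, column 3: eliminating its row and column leaves {1, 5}.
Row 6, column 4: eliminating its row and column leaves {4, 5}.
Row 6, column 6: eliminating its row and column leaves {1, 5}.
Enumerating the assignments across these blanks that avoid any row or column repeat gives 2 completions.

2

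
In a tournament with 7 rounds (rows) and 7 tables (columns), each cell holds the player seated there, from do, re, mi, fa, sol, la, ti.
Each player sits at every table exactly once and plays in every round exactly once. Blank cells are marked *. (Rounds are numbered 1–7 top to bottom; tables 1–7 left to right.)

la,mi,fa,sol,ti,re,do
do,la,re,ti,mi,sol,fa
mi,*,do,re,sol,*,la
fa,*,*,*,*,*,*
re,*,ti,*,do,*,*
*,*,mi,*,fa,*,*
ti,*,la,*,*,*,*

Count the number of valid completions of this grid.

9

Round 3, table 2: eliminating its round and table leaves {fa, ti}.
Round 3, table 6: eliminating its round and table leaves {fa, ti}.
Round 4, table 2: eliminating its round and table leaves {do, re, sol, ti}.
Round 4, table 3: eliminating its round and table leaves {sol}.
Round 4, table 4: eliminating its round and table leaves {do, mi, la}.
Round 4, table 5: eliminating its round and table leaves {re, la}.
Round 4, table 6: eliminating its round and table leaves {do, mi, la, ti}.
Round 4, table 7: eliminating its round and table leaves {re, mi, sol, ti}.
Round 5, table 2: eliminating its round and table leaves {fa, sol}.
Round 5, table 4: eliminating its round and table leaves {mi, fa, la}.
Round 5, table 6: eliminating its round and table leaves {mi, fa, la}.
Round 5, table 7: eliminating its round and table leaves {mi, sol}.
Round 6, table 1: eliminating its round and table leaves {sol}.
Round 6, table 2: eliminating its round and table leaves {do, re, sol, ti}.
Round 6, table 4: eliminating its round and table leaves {do, la}.
Round 6, table 6: eliminating its round and table leaves {do, la, ti}.
Round 6, table 7: eliminating its round and table leaves {re, sol, ti}.
Round 7, table 2: eliminating its round and table leaves {do, re, fa, sol}.
Round 7, table 4: eliminating its round and table leaves {do, mi, fa}.
Round 7, table 5: eliminating its round and table leaves {re}.
Round 7, table 6: eliminating its round and table leaves {do, mi, fa}.
Round 7, table 7: eliminating its round and table leaves {re, mi, sol}.
Enumerating the assignments across these blanks that avoid any round or table repeat gives 9 completions.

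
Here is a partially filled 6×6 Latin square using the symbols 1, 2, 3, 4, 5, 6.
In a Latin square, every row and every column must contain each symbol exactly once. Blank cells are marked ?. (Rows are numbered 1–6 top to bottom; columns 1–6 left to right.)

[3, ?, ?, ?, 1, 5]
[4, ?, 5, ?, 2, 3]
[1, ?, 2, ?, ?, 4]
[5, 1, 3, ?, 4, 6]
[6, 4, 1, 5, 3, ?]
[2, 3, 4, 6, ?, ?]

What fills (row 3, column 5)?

6

Row 1, column 3: row 1 has {1, 3, 5} and column 3 has {1, 2, 3, 4, 5}, leaving only 6.
Row 1, column 2: row 1 has {1, 3, 5, 6} and column 2 has {1, 3, 4}, leaving only 2.
Row 1, column 4: row 1 has {1, 2, 3, 5, 6} and column 4 has {5, 6}, leaving only 4.
Row 2, column 2: row 2 has {2, 3, 4, 5} and column 2 has {1, 2, 3, 4}, leaving only 6.
Row 2, column 4: row 2 has {2, 3, 4, 5, 6} and column 4 has {4, 5, 6}, leaving only 1.
Row 3, column 2: row 3 has {1, 2, 4} and column 2 has {1, 2, 3, 4, 6}, leaving only 5.
Row 3 already has {1, 2, 4, 5} and column 5 already has {1, 2, 3, 4}, so row 3, column 5 must be 6.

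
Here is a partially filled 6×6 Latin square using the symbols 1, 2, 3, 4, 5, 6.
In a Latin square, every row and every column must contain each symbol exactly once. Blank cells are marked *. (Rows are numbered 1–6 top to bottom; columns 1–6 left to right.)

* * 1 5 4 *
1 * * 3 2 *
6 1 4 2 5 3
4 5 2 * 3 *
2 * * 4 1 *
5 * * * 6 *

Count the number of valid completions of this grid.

Row 1, column 1: eliminating its row and column leaves {3}.
Row 1, column 2: eliminating its row and column leaves {2, 3, 6}.
Row 1, column 6: eliminating its row and column leaves {2, 6}.
Row 2, column 2: eliminating its row and column leaves {4, 6}.
Row 2, column 3: eliminating its row and column leaves {5, 6}.
Row 2, column 6: eliminating its row and column leaves {4, 5, 6}.
Row 4, column 4: eliminating its row and column leaves {1, 6}.
Row 4, column 6: eliminating its row and column leaves {1, 6}.
Row 5, column 2: eliminating its row and column leaves {3, 6}.
Row 5, column 3: eliminating its row and column leaves {3, 5, 6}.
Row 5, column 6: eliminating its row and column leaves {5, 6}.
Row 6, column 2: eliminating its row and column leaves {2, 3, 4}.
Row 6, column 3: eliminating its row and column leaves {3}.
Row 6, column 4: eliminating its row and column leaves {1}.
Row 6, column 6: eliminating its row and column leaves {1, 2, 4}.
Enumerating the assignments across these blanks that avoid any row or column repeat gives 3 completions.

3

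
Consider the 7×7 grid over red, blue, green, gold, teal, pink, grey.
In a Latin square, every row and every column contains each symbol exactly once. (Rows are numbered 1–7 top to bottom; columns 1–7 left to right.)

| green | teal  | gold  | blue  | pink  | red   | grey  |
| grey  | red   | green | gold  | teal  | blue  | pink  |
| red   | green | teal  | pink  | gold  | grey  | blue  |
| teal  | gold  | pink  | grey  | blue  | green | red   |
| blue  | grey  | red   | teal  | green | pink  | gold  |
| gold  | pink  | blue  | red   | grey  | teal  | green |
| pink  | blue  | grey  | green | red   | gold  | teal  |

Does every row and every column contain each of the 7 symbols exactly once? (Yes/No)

Each row is a permutation of the 7 symbols, and so is each column.

Yes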